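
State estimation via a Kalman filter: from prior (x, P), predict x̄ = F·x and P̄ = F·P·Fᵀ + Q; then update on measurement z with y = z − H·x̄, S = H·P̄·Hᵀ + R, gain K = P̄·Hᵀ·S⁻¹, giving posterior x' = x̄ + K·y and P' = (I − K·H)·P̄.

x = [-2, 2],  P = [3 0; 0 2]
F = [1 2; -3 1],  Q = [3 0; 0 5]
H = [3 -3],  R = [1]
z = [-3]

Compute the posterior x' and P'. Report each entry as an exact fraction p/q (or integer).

x' = [1901/523, 2429/523]
P' = [4073/523 4054/523; 4054/523 4093/523]

x̄ = F·x = [2, 8]
P̄ = F·P·Fᵀ + Q = [14 -5; -5 34]
y = z − H·x̄ = [15]
S = H·P̄·Hᵀ + R = [523]
K = P̄·Hᵀ·S⁻¹ = [57/523; -117/523]
x' = x̄ + K·y = [1901/523, 2429/523]
P' = (I − K·H)·P̄ = [4073/523 4054/523; 4054/523 4093/523]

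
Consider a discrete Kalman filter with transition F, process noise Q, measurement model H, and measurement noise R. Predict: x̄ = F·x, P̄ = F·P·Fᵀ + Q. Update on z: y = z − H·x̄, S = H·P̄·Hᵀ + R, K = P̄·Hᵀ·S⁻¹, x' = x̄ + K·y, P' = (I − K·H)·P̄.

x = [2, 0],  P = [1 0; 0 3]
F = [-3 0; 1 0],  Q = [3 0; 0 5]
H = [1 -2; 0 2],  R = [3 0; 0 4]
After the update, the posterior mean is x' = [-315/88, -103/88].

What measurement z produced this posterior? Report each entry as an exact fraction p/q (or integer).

z = [-1, -3]

x̄ = F·x = [-6, 2]
P̄ = F·P·Fᵀ + Q = [12 -3; -3 6]
S = H·P̄·Hᵀ + R = [51 -30; -30 28]
K = P̄·Hᵀ·S⁻¹ = [27/44 39/88; -5/44 27/88]
x' − x̄ = [213/88, -279/88] = K·y
y = (KᵀK)⁻¹·Kᵀ·(x' − x̄) = [9, -7]
z = y + H·x̄ = [9, -7] + [-10, 4] = [-1, -3]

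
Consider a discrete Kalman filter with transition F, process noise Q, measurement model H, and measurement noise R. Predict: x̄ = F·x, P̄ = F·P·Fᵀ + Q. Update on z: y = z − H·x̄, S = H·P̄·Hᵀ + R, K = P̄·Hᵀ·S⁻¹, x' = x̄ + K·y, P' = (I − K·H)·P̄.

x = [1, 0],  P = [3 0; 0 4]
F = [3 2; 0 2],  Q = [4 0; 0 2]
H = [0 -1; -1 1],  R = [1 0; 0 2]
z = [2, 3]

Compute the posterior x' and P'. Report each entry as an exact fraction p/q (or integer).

x' = [-2987/661, -1240/661]
P' = [1864/661 622/661; 622/661 626/661]

x̄ = F·x = [3, 0]
P̄ = F·P·Fᵀ + Q = [47 16; 16 18]
y = z − H·x̄ = [2, 6]
S = H·P̄·Hᵀ + R = [19 -2; -2 35]
K = P̄·Hᵀ·S⁻¹ = [-622/661 -621/661; -626/661 2/661]
x' = x̄ + K·y = [-2987/661, -1240/661]
P' = (I − K·H)·P̄ = [1864/661 622/661; 622/661 626/661]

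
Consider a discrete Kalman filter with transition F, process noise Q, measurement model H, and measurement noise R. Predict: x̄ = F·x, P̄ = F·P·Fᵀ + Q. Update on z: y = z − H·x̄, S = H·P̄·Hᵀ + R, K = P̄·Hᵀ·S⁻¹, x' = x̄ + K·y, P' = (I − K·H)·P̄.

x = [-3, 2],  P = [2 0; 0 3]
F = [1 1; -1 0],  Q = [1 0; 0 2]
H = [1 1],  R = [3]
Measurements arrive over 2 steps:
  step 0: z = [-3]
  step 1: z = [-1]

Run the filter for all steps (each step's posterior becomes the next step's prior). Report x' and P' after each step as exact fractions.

step 0: x' = [-29/9, 17/9], P' = [38/9 -26/9; -26/9 32/9]
step 1: x' = [-79/43, 75/43], P' = [233/86 -94/43; -94/43 160/43]

step 0: x̄ = F·x = [-1, 3]
step 0: P̄ = F·P·Fᵀ + Q = [6 -2; -2 4]
step 0: y = z − H·x̄ = [-5]
step 0: S = H·P̄·Hᵀ + R = [9]
step 0: K = P̄·Hᵀ·S⁻¹ = [4/9; 2/9]
step 0: x' = x̄ + K·y = [-29/9, 17/9]
step 0: P' = (I − K·H)·P̄ = [38/9 -26/9; -26/9 32/9]
step 1: x̄ = F·x = [-4/3, 29/9]
step 1: P̄ = F·P·Fᵀ + Q = [3 -4/3; -4/3 56/9]
step 1: y = z − H·x̄ = [-26/9]
step 1: S = H·P̄·Hᵀ + R = [86/9]
step 1: K = P̄·Hᵀ·S⁻¹ = [15/86; 22/43]
step 1: x' = x̄ + K·y = [-79/43, 75/43]
step 1: P' = (I − K·H)·P̄ = [233/86 -94/43; -94/43 160/43]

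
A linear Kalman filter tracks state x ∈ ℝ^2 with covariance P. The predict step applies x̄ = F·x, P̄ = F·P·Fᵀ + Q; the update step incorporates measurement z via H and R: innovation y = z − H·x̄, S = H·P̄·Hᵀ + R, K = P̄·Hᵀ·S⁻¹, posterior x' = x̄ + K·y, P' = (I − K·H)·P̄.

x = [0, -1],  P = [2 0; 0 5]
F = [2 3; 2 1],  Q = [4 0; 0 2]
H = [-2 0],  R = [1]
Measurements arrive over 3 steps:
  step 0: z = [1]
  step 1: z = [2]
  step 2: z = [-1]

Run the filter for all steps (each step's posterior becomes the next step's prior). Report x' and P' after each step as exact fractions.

step 0: x̄ = F·x = [-3, -1]
step 0: P̄ = F·P·Fᵀ + Q = [57 23; 23 15]
step 0: y = z − H·x̄ = [-5]
step 0: S = H·P̄·Hᵀ + R = [229]
step 0: K = P̄·Hᵀ·S⁻¹ = [-114/229; -46/229]
step 0: x' = x̄ + K·y = [-117/229, 1/229]
step 0: P' = (I − K·H)·P̄ = [57/229 23/229; 23/229 1319/229]
step 1: x̄ = F·x = [-231/229, -233/229]
step 1: P̄ = F·P·Fᵀ + Q = [13291/229 4369/229; 4369/229 2097/229]
step 1: y = z − H·x̄ = [-4/229]
step 1: S = H·P̄·Hᵀ + R = [53393/229]
step 1: K = P̄·Hᵀ·S⁻¹ = [-26582/53393; -8738/53393]
step 1: x' = x̄ + K·y = [-53395/53393, -54173/53393]
step 1: P' = (I − K·H)·P̄ = [13291/53393 4369/53393; 4369/53393 155513/53393]
step 2: x̄ = F·x = [-269309/53393, -160963/53393]
step 2: P̄ = F·P·Fᵀ + Q = [1718781/53393 554655/53393; 554655/53393 332939/53393]
step 2: y = z − H·x̄ = [-592011/53393]
step 2: S = H·P̄·Hᵀ + R = [6928517/53393]
step 2: K = P̄·Hᵀ·S⁻¹ = [-3437562/6928517; -1109310/6928517]
step 2: x' = x̄ + K·y = [3168253/6928517, -8587477/6928517]
step 2: P' = (I − K·H)·P̄ = [1718781/6928517 554655/6928517; 554655/6928517 20156291/6928517]

step 0: x' = [-117/229, 1/229], P' = [57/229 23/229; 23/229 1319/229]
step 1: x' = [-53395/53393, -54173/53393], P' = [13291/53393 4369/53393; 4369/53393 155513/53393]
step 2: x' = [3168253/6928517, -8587477/6928517], P' = [1718781/6928517 554655/6928517; 554655/6928517 20156291/6928517]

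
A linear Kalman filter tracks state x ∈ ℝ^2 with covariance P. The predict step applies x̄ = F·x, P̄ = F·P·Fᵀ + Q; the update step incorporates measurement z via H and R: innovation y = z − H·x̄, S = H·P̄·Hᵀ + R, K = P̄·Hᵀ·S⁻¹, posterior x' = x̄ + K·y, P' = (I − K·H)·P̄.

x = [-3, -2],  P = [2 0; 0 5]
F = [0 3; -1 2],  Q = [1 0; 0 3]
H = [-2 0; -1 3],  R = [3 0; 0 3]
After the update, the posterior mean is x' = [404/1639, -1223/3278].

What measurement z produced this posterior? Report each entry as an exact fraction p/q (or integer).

z = [-1, -2]

x̄ = F·x = [-6, -1]
P̄ = F·P·Fᵀ + Q = [46 30; 30 25]
S = H·P̄·Hᵀ + R = [187 -88; -88 94]
K = P̄·Hᵀ·S⁻¹ = [-796/1639 2/149; -280/1639 95/298]
x' − x̄ = [10238/1639, 2055/3278] = K·y
y = (KᵀK)⁻¹·Kᵀ·(x' − x̄) = [-13, -5]
z = y + H·x̄ = [-13, -5] + [12, 3] = [-1, -2]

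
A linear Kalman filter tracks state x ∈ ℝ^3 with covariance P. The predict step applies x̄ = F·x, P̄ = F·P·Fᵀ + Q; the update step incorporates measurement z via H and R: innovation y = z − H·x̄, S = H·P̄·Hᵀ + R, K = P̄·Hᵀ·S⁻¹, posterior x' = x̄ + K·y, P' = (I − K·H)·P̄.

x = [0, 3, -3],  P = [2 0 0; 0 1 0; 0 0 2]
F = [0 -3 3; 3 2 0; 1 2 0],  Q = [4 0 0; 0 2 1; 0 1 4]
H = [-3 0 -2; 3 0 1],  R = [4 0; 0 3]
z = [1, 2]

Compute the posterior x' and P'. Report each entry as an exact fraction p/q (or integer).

x̄ = F·x = [-18, 6, 6]
P̄ = F·P·Fᵀ + Q = [31 -6 -6; -6 24 11; -6 11 10]
y = z − H·x̄ = [-41, 50]
S = H·P̄·Hᵀ + R = [251 -245; -245 256]
K = P̄·Hᵀ·S⁻¹ = [579/4231 1992/4231; -2739/4231 -2737/4231; -2472/4231 -2498/4231]
x' = x̄ + K·y = [-297/4231, 835/4231, 1838/4231]
P' = (I − K·H)·P̄ = [4756/4231 -9126/4231 -8292/4231; -9126/4231 71429/4231 19167/4231; -8292/4231 19167/4231 17382/4231]

x' = [-297/4231, 835/4231, 1838/4231]
P' = [4756/4231 -9126/4231 -8292/4231; -9126/4231 71429/4231 19167/4231; -8292/4231 19167/4231 17382/4231]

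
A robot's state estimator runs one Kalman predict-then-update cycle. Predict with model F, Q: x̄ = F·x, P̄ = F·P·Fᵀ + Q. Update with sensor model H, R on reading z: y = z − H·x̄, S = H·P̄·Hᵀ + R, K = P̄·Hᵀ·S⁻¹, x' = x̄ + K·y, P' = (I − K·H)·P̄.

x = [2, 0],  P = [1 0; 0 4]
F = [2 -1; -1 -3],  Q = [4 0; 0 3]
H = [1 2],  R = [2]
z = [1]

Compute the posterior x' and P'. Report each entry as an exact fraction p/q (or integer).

x' = [444/107, -169/107]
P' = [772/107 -370/107; -370/107 230/107]

x̄ = F·x = [4, -2]
P̄ = F·P·Fᵀ + Q = [12 10; 10 40]
y = z − H·x̄ = [1]
S = H·P̄·Hᵀ + R = [214]
K = P̄·Hᵀ·S⁻¹ = [16/107; 45/107]
x' = x̄ + K·y = [444/107, -169/107]
P' = (I − K·H)·P̄ = [772/107 -370/107; -370/107 230/107]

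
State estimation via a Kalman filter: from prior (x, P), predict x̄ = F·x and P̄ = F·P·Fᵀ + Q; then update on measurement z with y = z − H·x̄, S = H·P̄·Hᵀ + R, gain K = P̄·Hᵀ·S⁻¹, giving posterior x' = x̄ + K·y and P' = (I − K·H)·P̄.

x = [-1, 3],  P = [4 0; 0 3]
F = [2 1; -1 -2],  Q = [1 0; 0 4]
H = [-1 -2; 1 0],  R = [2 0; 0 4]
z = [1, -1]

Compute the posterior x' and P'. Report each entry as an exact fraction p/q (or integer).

x̄ = F·x = [1, -5]
P̄ = F·P·Fᵀ + Q = [20 -14; -14 20]
y = z − H·x̄ = [-8, -2]
S = H·P̄·Hᵀ + R = [46 8; 8 24]
K = P̄·Hᵀ·S⁻¹ = [2/65 107/130; -32/65 -109/260]
x' = x̄ + K·y = [-58/65, -29/130]
P' = (I − K·H)·P̄ = [214/65 -109/65; -109/65 173/130]

x' = [-58/65, -29/130]
P' = [214/65 -109/65; -109/65 173/130]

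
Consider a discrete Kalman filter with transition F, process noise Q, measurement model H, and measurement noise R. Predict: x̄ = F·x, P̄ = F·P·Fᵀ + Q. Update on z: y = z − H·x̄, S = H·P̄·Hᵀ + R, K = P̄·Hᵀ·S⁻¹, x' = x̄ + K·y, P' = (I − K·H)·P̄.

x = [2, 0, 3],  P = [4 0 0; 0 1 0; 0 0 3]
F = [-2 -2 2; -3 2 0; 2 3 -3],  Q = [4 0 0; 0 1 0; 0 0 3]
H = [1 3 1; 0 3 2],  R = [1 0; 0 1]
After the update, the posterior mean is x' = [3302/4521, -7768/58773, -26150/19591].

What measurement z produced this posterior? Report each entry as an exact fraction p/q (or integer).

z = [-1, -3]

x̄ = F·x = [2, -6, -5]
P̄ = F·P·Fᵀ + Q = [36 20 -40; 20 41 -18; -40 -18 55]
S = H·P̄·Hᵀ + R = [393 297; 297 374]
K = P̄·Hᵀ·S⁻¹ = [188/411 -628/1507; 1901/5343 -978/19591; -946/1781 11197/19591]
x' − x̄ = [-5740/4521, 344870/58773, 71805/19591] = K·y
y = (KᵀK)⁻¹·Kᵀ·(x' − x̄) = [20, 25]
z = y + H·x̄ = [20, 25] + [-21, -28] = [-1, -3]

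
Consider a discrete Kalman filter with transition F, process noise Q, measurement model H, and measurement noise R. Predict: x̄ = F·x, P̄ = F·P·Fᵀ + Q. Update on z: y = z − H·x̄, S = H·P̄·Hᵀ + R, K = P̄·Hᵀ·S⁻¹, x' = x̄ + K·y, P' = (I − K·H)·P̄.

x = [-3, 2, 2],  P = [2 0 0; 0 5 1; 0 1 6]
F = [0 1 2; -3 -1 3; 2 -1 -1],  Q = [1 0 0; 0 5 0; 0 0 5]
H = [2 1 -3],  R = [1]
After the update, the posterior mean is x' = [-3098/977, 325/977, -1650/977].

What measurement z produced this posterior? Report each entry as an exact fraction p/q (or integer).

z = [-1]

x̄ = F·x = [6, 13, -10]
P̄ = F·P·Fᵀ + Q = [34 32 -20; 32 76 -27; -20 -27 26]
S = H·P̄·Hᵀ + R = [977]
K = P̄·Hᵀ·S⁻¹ = [160/977; 221/977; -145/977]
x' − x̄ = [-8960/977, -12376/977, 8120/977] = K·y
y = (KᵀK)⁻¹·Kᵀ·(x' − x̄) = [-56]
z = y + H·x̄ = [-56] + [55] = [-1]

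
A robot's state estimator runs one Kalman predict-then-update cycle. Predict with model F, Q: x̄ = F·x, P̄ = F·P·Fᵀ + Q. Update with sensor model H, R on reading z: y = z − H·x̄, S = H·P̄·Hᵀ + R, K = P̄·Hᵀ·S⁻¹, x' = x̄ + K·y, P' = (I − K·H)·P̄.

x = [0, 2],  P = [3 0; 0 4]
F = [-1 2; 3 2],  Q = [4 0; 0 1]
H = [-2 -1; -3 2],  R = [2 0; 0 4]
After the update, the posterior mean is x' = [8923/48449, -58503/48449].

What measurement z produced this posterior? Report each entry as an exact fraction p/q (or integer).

x̄ = F·x = [4, 4]
P̄ = F·P·Fᵀ + Q = [23 7; 7 44]
S = H·P̄·Hᵀ + R = [166 43; 43 303]
K = P̄·Hᵀ·S⁻¹ = [-13694/48449 -6851/48449; -20455/48449 13616/48449]
x' − x̄ = [-184873/48449, -252299/48449] = K·y
y = (KᵀK)⁻¹·Kᵀ·(x' − x̄) = [13, 1]
z = y + H·x̄ = [13, 1] + [-12, -4] = [1, -3]

z = [1, -3]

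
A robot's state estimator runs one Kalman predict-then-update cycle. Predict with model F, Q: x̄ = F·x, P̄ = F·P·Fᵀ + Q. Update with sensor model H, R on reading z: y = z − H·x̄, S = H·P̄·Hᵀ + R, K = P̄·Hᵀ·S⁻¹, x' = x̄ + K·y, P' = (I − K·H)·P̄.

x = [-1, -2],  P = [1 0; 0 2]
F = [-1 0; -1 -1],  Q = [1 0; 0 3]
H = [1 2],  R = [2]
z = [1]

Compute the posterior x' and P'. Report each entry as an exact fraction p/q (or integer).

x̄ = F·x = [1, 3]
P̄ = F·P·Fᵀ + Q = [2 1; 1 6]
y = z − H·x̄ = [-6]
S = H·P̄·Hᵀ + R = [32]
K = P̄·Hᵀ·S⁻¹ = [1/8; 13/32]
x' = x̄ + K·y = [1/4, 9/16]
P' = (I − K·H)·P̄ = [3/2 -5/8; -5/8 23/32]

x' = [1/4, 9/16]
P' = [3/2 -5/8; -5/8 23/32]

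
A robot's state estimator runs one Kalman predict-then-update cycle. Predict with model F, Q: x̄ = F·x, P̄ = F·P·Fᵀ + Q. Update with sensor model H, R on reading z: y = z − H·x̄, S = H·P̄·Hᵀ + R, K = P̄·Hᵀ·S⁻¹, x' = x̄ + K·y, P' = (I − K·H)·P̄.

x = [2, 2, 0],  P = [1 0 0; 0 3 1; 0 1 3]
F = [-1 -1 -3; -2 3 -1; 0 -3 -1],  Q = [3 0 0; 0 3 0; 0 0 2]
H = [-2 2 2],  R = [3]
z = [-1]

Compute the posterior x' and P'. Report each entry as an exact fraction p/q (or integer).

x' = [-248/71, 116/71, -398/71]
P' = [1544/71 510/71 980/71; 510/71 1525/71 -976/71; 980/71 -976/71 1914/71]

x̄ = F·x = [-4, 2, -6]
P̄ = F·P·Fᵀ + Q = [40 -6 28; -6 31 -24; 28 -24 38]
y = z − H·x̄ = [-1]
S = H·P̄·Hᵀ + R = [71]
K = P̄·Hᵀ·S⁻¹ = [-36/71; 26/71; -28/71]
x' = x̄ + K·y = [-248/71, 116/71, -398/71]
P' = (I − K·H)·P̄ = [1544/71 510/71 980/71; 510/71 1525/71 -976/71; 980/71 -976/71 1914/71]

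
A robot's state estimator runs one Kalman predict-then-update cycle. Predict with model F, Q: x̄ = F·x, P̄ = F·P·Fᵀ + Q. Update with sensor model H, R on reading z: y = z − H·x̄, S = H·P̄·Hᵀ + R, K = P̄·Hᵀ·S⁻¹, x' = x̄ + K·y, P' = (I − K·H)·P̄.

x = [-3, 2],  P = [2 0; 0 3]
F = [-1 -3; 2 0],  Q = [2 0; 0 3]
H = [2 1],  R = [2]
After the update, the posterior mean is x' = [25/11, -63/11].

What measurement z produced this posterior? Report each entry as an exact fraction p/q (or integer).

z = [-1]

x̄ = F·x = [-3, -6]
P̄ = F·P·Fᵀ + Q = [31 -4; -4 11]
S = H·P̄·Hᵀ + R = [121]
K = P̄·Hᵀ·S⁻¹ = [58/121; 3/121]
x' − x̄ = [58/11, 3/11] = K·y
y = (KᵀK)⁻¹·Kᵀ·(x' − x̄) = [11]
z = y + H·x̄ = [11] + [-12] = [-1]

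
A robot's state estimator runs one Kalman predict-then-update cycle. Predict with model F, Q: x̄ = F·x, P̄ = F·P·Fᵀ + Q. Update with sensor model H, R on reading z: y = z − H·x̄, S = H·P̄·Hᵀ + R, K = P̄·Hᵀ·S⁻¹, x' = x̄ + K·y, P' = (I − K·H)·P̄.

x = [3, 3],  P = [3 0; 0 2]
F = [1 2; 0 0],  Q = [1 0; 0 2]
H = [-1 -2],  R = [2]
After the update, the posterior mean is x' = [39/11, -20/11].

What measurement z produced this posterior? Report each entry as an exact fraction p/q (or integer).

x̄ = F·x = [9, 0]
P̄ = F·P·Fᵀ + Q = [12 0; 0 2]
S = H·P̄·Hᵀ + R = [22]
K = P̄·Hᵀ·S⁻¹ = [-6/11; -2/11]
x' − x̄ = [-60/11, -20/11] = K·y
y = (KᵀK)⁻¹·Kᵀ·(x' − x̄) = [10]
z = y + H·x̄ = [10] + [-9] = [1]

z = [1]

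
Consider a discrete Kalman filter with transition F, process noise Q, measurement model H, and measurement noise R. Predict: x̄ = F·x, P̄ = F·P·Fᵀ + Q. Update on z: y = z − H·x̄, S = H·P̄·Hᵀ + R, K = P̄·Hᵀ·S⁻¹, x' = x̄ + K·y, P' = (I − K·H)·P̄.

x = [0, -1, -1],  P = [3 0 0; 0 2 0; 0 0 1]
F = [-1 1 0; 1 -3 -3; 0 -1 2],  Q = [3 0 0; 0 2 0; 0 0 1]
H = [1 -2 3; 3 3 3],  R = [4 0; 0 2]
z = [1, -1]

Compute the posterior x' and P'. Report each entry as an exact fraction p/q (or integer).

x̄ = F·x = [-1, 6, -1]
P̄ = F·P·Fᵀ + Q = [8 -9 -2; -9 32 0; -2 0 7]
y = z − H·x̄ = [17, -13]
S = H·P̄·Hᵀ + R = [227 -102; -102 227]
K = P̄·Hᵀ·S⁻¹ = [3622/41125 -3/41125; -9533/41125 8217/41125; 5843/41125 5343/41125]
x' = x̄ + K·y = [20488/41125, -22132/41125, -11253/41125]
P' = (I − K·H)·P̄ = [256533/41125 -105512/41125 -151023/41125; -105512/41125 53118/41125 57872/41125; -151023/41125 57872/41125 96713/41125]

x' = [20488/41125, -22132/41125, -11253/41125]
P' = [256533/41125 -105512/41125 -151023/41125; -105512/41125 53118/41125 57872/41125; -151023/41125 57872/41125 96713/41125]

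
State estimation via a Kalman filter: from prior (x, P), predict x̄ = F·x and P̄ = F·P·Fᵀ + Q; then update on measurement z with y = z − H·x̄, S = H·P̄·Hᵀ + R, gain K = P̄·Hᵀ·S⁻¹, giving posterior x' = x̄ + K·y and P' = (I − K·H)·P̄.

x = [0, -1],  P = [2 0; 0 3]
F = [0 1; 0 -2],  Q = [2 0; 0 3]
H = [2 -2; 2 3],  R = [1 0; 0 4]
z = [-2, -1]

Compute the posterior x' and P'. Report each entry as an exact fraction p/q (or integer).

x̄ = F·x = [-1, 2]
P̄ = F·P·Fᵀ + Q = [5 -6; -6 15]
y = z − H·x̄ = [4, -5]
S = H·P̄·Hᵀ + R = [129 -82; -82 87]
K = P̄·Hᵀ·S⁻¹ = [1258/4499 772/4499; -948/4499 813/4499]
x' = x̄ + K·y = [-3327/4499, 1141/4499]
P' = (I − K·H)·P̄ = [995/4499 366/4499; 366/4499 840/4499]

x' = [-3327/4499, 1141/4499]
P' = [995/4499 366/4499; 366/4499 840/4499]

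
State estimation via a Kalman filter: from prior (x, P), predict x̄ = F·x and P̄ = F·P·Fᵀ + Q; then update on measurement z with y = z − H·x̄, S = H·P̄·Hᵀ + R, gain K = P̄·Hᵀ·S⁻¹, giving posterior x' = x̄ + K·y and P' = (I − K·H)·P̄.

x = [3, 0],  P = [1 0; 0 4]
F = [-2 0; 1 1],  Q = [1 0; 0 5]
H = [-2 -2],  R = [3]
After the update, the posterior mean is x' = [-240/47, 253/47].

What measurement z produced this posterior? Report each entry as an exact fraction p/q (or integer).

x̄ = F·x = [-6, 3]
P̄ = F·P·Fᵀ + Q = [5 -2; -2 10]
S = H·P̄·Hᵀ + R = [47]
K = P̄·Hᵀ·S⁻¹ = [-6/47; -16/47]
x' − x̄ = [42/47, 112/47] = K·y
y = (KᵀK)⁻¹·Kᵀ·(x' − x̄) = [-7]
z = y + H·x̄ = [-7] + [6] = [-1]

z = [-1]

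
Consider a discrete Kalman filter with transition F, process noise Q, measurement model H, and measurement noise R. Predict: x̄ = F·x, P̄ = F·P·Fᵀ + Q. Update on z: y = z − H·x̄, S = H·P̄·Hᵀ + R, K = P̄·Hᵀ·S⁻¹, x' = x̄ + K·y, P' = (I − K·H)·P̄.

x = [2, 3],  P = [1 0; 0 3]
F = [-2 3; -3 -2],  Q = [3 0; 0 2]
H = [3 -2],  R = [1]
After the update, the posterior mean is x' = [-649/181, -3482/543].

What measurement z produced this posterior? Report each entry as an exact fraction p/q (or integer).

z = [2]

x̄ = F·x = [5, -12]
P̄ = F·P·Fᵀ + Q = [34 -12; -12 23]
S = H·P̄·Hᵀ + R = [543]
K = P̄·Hᵀ·S⁻¹ = [42/181; -82/543]
x' − x̄ = [-1554/181, 3034/543] = K·y
y = (KᵀK)⁻¹·Kᵀ·(x' − x̄) = [-37]
z = y + H·x̄ = [-37] + [39] = [2]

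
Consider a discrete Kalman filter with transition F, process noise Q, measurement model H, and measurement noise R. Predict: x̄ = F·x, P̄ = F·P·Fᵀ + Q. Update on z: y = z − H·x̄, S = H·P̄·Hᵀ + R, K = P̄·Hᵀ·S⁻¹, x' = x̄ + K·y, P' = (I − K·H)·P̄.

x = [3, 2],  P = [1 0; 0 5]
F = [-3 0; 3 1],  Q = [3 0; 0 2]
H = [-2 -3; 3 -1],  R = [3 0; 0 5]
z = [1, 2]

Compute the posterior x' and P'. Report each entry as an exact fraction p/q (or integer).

x' = [21/100, -227/600]
P' = [153/400 -137/800; -137/800 1819/4800]

x̄ = F·x = [-9, 11]
P̄ = F·P·Fᵀ + Q = [12 -9; -9 16]
y = z − H·x̄ = [16, 40]
S = H·P̄·Hᵀ + R = [87 39; 39 183]
K = P̄·Hᵀ·S⁻¹ = [-67/800 211/800; -1271/4800 -857/4800]
x' = x̄ + K·y = [21/100, -227/600]
P' = (I − K·H)·P̄ = [153/400 -137/800; -137/800 1819/4800]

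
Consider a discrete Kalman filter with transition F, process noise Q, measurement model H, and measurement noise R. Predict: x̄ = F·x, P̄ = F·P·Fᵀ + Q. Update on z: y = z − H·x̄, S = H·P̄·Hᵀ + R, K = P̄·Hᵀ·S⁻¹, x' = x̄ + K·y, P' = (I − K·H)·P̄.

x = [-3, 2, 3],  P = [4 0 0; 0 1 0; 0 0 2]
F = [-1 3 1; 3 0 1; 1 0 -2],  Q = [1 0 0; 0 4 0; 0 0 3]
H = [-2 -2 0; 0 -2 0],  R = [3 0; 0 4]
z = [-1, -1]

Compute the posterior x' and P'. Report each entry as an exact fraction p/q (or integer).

x̄ = F·x = [12, -6, -9]
P̄ = F·P·Fᵀ + Q = [16 -10 -8; -10 42 8; -8 8 15]
y = z − H·x̄ = [11, -13]
S = H·P̄·Hᵀ + R = [155 128; 128 172]
K = P̄·Hᵀ·S⁻¹ = [-1156/2569 1159/2569; -64/2569 -1207/2569; 512/2569 -620/2569]
x' = x̄ + K·y = [435/367, -61/367, -1347/367]
P' = (I − K·H)·P̄ = [4052/2569 -2318/2569 -2008/2569; -2318/2569 2414/2569 1240/2569; -2008/2569 1240/2569 28615/2569]

x' = [435/367, -61/367, -1347/367]
P' = [4052/2569 -2318/2569 -2008/2569; -2318/2569 2414/2569 1240/2569; -2008/2569 1240/2569 28615/2569]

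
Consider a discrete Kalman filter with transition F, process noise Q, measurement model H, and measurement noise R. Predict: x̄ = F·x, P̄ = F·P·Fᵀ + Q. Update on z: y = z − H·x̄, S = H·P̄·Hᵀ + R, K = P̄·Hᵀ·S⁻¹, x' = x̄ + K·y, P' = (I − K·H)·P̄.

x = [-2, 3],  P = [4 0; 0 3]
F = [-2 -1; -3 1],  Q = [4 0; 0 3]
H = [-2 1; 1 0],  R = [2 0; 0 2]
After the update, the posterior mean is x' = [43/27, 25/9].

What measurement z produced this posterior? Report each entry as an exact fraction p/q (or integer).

x̄ = F·x = [1, 9]
P̄ = F·P·Fᵀ + Q = [23 21; 21 42]
S = H·P̄·Hᵀ + R = [52 -25; -25 25]
K = P̄·Hᵀ·S⁻¹ = [-2/27 571/675; 7/9 364/225]
x' − x̄ = [16/27, -56/9] = K·y
y = (KᵀK)⁻¹·Kᵀ·(x' − x̄) = [-8, 0]
z = y + H·x̄ = [-8, 0] + [7, 1] = [-1, 1]

z = [-1, 1]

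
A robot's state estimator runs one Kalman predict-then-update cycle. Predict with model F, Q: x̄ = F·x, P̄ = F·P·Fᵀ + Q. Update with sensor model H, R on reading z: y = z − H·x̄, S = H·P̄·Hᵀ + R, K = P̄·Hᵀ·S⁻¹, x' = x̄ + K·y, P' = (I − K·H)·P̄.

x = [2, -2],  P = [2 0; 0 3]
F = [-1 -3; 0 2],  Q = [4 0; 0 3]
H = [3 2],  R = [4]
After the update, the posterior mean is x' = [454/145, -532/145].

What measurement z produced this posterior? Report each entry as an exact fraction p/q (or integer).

x̄ = F·x = [4, -4]
P̄ = F·P·Fᵀ + Q = [33 -18; -18 15]
S = H·P̄·Hᵀ + R = [145]
K = P̄·Hᵀ·S⁻¹ = [63/145; -24/145]
x' − x̄ = [-126/145, 48/145] = K·y
y = (KᵀK)⁻¹·Kᵀ·(x' − x̄) = [-2]
z = y + H·x̄ = [-2] + [4] = [2]

z = [2]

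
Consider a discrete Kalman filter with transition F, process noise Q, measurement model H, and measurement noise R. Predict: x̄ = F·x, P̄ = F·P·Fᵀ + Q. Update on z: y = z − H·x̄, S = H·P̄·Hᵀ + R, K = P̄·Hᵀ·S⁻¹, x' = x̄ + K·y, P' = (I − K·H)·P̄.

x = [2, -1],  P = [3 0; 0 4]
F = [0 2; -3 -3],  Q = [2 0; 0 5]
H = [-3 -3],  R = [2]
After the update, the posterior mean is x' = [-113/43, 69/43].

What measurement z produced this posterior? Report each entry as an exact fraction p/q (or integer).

z = [3]

x̄ = F·x = [-2, -3]
P̄ = F·P·Fᵀ + Q = [18 -24; -24 68]
S = H·P̄·Hᵀ + R = [344]
K = P̄·Hᵀ·S⁻¹ = [9/172; -33/86]
x' − x̄ = [-27/43, 198/43] = K·y
y = (KᵀK)⁻¹·Kᵀ·(x' − x̄) = [-12]
z = y + H·x̄ = [-12] + [15] = [3]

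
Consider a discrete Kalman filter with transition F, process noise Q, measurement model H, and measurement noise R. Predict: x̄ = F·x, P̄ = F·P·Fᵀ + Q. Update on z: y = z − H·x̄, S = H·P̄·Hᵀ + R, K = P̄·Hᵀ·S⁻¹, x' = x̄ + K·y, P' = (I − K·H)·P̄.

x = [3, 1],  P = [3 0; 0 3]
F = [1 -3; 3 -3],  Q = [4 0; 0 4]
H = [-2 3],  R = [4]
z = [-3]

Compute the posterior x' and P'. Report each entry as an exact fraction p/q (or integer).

x̄ = F·x = [0, 6]
P̄ = F·P·Fᵀ + Q = [34 36; 36 58]
y = z − H·x̄ = [-21]
S = H·P̄·Hᵀ + R = [230]
K = P̄·Hᵀ·S⁻¹ = [4/23; 51/115]
x' = x̄ + K·y = [-84/23, -381/115]
P' = (I − K·H)·P̄ = [622/23 420/23; 420/23 1468/115]

x' = [-84/23, -381/115]
P' = [622/23 420/23; 420/23 1468/115]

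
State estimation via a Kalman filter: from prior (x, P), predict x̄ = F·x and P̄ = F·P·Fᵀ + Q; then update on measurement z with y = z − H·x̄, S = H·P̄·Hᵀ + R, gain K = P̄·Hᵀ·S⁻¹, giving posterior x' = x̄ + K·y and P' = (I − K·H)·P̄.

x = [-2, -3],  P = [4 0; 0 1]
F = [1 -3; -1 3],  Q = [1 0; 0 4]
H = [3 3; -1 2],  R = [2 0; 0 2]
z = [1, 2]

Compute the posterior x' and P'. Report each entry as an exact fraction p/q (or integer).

x̄ = F·x = [7, -7]
P̄ = F·P·Fᵀ + Q = [14 -13; -13 17]
y = z − H·x̄ = [1, 23]
S = H·P̄·Hᵀ + R = [47 21; 21 136]
K = P̄·Hᵀ·S⁻¹ = [1248/5951 -1943/5951; 645/5951 1957/5951]
x' = x̄ + K·y = [-1784/5951, 3999/5951]
P' = (I − K·H)·P̄ = [1850/5951 -1018/5951; -1018/5951 1448/5951]

x' = [-1784/5951, 3999/5951]
P' = [1850/5951 -1018/5951; -1018/5951 1448/5951]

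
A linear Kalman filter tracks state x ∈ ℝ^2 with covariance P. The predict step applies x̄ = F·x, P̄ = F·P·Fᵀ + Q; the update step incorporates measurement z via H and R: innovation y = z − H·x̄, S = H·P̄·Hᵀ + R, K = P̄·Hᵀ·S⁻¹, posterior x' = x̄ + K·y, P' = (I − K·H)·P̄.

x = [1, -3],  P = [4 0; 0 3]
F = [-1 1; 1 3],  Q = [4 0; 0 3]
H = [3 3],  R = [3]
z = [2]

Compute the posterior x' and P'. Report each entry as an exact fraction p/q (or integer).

x' = [-28/83, 77/83]
P' = [529/83 -521/83; -521/83 1081/166]

x̄ = F·x = [-4, -8]
P̄ = F·P·Fᵀ + Q = [11 5; 5 34]
y = z − H·x̄ = [38]
S = H·P̄·Hᵀ + R = [498]
K = P̄·Hᵀ·S⁻¹ = [8/83; 39/166]
x' = x̄ + K·y = [-28/83, 77/83]
P' = (I − K·H)·P̄ = [529/83 -521/83; -521/83 1081/166]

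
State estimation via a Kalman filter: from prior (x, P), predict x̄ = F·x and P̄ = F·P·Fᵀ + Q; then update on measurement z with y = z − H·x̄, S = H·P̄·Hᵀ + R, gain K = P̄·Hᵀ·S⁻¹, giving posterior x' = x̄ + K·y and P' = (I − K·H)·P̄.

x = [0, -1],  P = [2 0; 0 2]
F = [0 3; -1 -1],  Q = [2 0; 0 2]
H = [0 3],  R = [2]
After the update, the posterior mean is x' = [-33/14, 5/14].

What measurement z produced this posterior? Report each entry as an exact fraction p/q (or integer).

x̄ = F·x = [-3, 1]
P̄ = F·P·Fᵀ + Q = [20 -6; -6 6]
S = H·P̄·Hᵀ + R = [56]
K = P̄·Hᵀ·S⁻¹ = [-9/28; 9/28]
x' − x̄ = [9/14, -9/14] = K·y
y = (KᵀK)⁻¹·Kᵀ·(x' − x̄) = [-2]
z = y + H·x̄ = [-2] + [3] = [1]

z = [1]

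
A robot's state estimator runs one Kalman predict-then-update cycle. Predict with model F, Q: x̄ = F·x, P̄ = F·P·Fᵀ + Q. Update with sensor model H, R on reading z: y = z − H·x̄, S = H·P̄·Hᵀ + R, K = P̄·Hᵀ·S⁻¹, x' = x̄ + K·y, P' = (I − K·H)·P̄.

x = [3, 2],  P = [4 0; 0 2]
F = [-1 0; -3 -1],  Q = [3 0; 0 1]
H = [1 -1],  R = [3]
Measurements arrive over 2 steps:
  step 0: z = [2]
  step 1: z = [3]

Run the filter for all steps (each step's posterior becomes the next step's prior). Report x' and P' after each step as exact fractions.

step 0: x̄ = F·x = [-3, -11]
step 0: P̄ = F·P·Fᵀ + Q = [7 12; 12 39]
step 0: y = z − H·x̄ = [-6]
step 0: S = H·P̄·Hᵀ + R = [25]
step 0: K = P̄·Hᵀ·S⁻¹ = [-1/5; -27/25]
step 0: x' = x̄ + K·y = [-9/5, -113/25]
step 0: P' = (I − K·H)·P̄ = [6 33/5; 33/5 246/25]
step 1: x̄ = F·x = [9/5, 248/25]
step 1: P̄ = F·P·Fᵀ + Q = [9 123/5; 123/5 2611/25]
step 1: y = z − H·x̄ = [278/25]
step 1: S = H·P̄·Hᵀ + R = [1681/25]
step 1: K = P̄·Hᵀ·S⁻¹ = [-390/1681; -1996/1681]
step 1: x' = x̄ + K·y = [-1311/1681, -5520/1681]
step 1: P' = (I − K·H)·P̄ = [9045/1681 10215/1681; 10215/1681 16203/1681]

step 0: x' = [-9/5, -113/25], P' = [6 33/5; 33/5 246/25]
step 1: x' = [-1311/1681, -5520/1681], P' = [9045/1681 10215/1681; 10215/1681 16203/1681]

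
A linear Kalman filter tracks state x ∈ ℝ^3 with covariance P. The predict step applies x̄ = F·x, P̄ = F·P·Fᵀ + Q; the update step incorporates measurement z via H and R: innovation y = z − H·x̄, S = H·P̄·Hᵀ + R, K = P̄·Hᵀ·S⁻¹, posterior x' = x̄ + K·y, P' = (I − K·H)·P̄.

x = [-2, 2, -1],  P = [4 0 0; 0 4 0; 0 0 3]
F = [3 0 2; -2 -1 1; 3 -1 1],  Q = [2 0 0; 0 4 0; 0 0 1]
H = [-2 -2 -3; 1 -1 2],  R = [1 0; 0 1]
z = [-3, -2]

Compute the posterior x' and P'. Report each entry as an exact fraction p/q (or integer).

x̄ = F·x = [-8, 1, -9]
P̄ = F·P·Fᵀ + Q = [50 -18 42; -18 27 -17; 42 -17 44]
y = z − H·x̄ = [-44, 25]
S = H·P̄·Hᵀ + R = [861 -587; -587 526]
K = P̄·Hᵀ·S⁻¹ = [-10716/108317 19342/108317; -29015/108317 -48648/108317; -9443/108317 19733/108317]
x' = x̄ + K·y = [88518/108317, 168777/108317, -66036/108317]
P' = (I − K·H)·P̄ = [439826/108317 -68060/108317 -244272/108317; -68060/108317 38862/108317 29137/108317; -244272/108317 29137/108317 146571/108317]

x' = [88518/108317, 168777/108317, -66036/108317]
P' = [439826/108317 -68060/108317 -244272/108317; -68060/108317 38862/108317 29137/108317; -244272/108317 29137/108317 146571/108317]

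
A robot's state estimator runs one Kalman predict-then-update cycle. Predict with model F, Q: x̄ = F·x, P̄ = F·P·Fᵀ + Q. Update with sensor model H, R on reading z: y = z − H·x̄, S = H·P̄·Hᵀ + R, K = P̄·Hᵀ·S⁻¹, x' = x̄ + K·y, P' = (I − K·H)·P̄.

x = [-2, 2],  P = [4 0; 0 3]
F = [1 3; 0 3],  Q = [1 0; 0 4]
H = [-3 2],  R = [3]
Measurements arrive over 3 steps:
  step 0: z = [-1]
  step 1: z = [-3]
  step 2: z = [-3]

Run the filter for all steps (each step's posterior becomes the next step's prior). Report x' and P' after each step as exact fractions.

step 0: x̄ = F·x = [4, 6]
step 0: P̄ = F·P·Fᵀ + Q = [32 27; 27 31]
step 0: y = z − H·x̄ = [-1]
step 0: S = H·P̄·Hᵀ + R = [91]
step 0: K = P̄·Hᵀ·S⁻¹ = [-6/13; -19/91]
step 0: x' = x̄ + K·y = [58/13, 565/91]
step 0: P' = (I − K·H)·P̄ = [164/13 237/13; 237/13 2460/91]
step 1: x̄ = F·x = [2101/91, 1695/91]
step 1: P̄ = F·P·Fᵀ + Q = [33333/91 27117/91; 27117/91 22504/91]
step 1: y = z − H·x̄ = [2640/91]
step 1: S = H·P̄·Hᵀ + R = [64882/91]
step 1: K = P̄·Hᵀ·S⁻¹ = [-45765/64882; -36343/64882]
step 1: x' = x̄ + K·y = [85151/32441, 77085/32441]
step 1: P' = (I − K·H)·P̄ = [750291/64882 1056789/64882; 1056789/64882 1530669/64882]
step 2: x̄ = F·x = [316406/32441, 231255/32441]
step 2: P̄ = F·P·Fᵀ + Q = [10465964/32441 8473194/32441; 8473194/32441 14035549/64882]
step 2: y = z − H·x̄ = [389385/32441]
step 2: S = H·P̄·Hᵀ + R = [20683769/32441]
step 2: K = P̄·Hᵀ·S⁻¹ = [-14451504/20683769; -11384033/20683769]
step 2: x' = x̄ + K·y = [28275014/20683769, 10802790/20683769]
step 2: P' = (I − K·H)·P̄ = [235184300/20683769 331099194/20683769; 331099194/20683769 959145483/41367538]

step 0: x' = [58/13, 565/91], P' = [164/13 237/13; 237/13 2460/91]
step 1: x' = [85151/32441, 77085/32441], P' = [750291/64882 1056789/64882; 1056789/64882 1530669/64882]
step 2: x' = [28275014/20683769, 10802790/20683769], P' = [235184300/20683769 331099194/20683769; 331099194/20683769 959145483/41367538]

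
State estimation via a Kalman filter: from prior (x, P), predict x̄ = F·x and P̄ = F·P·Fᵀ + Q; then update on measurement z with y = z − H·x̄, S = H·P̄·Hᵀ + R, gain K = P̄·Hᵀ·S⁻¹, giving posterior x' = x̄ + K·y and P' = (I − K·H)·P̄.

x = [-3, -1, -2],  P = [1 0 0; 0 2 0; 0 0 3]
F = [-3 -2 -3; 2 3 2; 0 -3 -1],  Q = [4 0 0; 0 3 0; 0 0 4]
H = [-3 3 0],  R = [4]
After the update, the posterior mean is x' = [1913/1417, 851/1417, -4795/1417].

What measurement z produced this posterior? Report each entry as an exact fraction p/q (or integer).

z = [-2]

x̄ = F·x = [17, -13, 5]
P̄ = F·P·Fᵀ + Q = [48 -36 21; -36 37 -24; 21 -24 25]
S = H·P̄·Hᵀ + R = [1417]
K = P̄·Hᵀ·S⁻¹ = [-252/1417; 219/1417; -135/1417]
x' − x̄ = [-22176/1417, 19272/1417, -11880/1417] = K·y
y = (KᵀK)⁻¹·Kᵀ·(x' − x̄) = [88]
z = y + H·x̄ = [88] + [-90] = [-2]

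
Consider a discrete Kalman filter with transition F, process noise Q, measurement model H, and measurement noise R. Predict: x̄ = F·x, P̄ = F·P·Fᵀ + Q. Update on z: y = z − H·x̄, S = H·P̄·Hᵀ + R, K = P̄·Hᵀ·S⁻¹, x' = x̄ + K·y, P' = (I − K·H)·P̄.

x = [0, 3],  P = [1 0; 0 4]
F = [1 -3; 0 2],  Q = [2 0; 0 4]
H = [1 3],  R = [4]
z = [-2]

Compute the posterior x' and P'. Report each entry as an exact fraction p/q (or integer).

x̄ = F·x = [-9, 6]
P̄ = F·P·Fᵀ + Q = [39 -24; -24 20]
y = z − H·x̄ = [-11]
S = H·P̄·Hᵀ + R = [79]
K = P̄·Hᵀ·S⁻¹ = [-33/79; 36/79]
x' = x̄ + K·y = [-348/79, 78/79]
P' = (I − K·H)·P̄ = [1992/79 -708/79; -708/79 284/79]

x' = [-348/79, 78/79]
P' = [1992/79 -708/79; -708/79 284/79]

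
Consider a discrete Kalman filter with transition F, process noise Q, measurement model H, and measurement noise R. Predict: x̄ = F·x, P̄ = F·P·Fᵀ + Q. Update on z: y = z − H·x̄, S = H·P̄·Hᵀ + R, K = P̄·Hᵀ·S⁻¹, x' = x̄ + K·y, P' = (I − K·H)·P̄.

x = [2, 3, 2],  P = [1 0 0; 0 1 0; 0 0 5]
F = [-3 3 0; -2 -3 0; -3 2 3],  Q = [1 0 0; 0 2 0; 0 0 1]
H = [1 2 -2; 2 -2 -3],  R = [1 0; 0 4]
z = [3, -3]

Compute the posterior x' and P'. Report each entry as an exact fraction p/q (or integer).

x' = [-153556/76819, 82838/76819, -97505/76819]
P' = [1317996/76819 126429/76819 789694/76819; 126429/76819 31002/76819 83286/76819; 789694/76819 83286/76819 488412/76819]

x̄ = F·x = [3, -13, 6]
P̄ = F·P·Fᵀ + Q = [19 -3 15; -3 15 0; 15 0 59]
y = z − H·x̄ = [38, -17]
S = H·P̄·Hᵀ + R = [244 221; 221 515]
K = P̄·Hᵀ·S⁻¹ = [-8534/76819 3513/76819; 21861/76819 -14751/76819; -20558/76819 -13105/76819]
x' = x̄ + K·y = [-153556/76819, 82838/76819, -97505/76819]
P' = (I − K·H)·P̄ = [1317996/76819 126429/76819 789694/76819; 126429/76819 31002/76819 83286/76819; 789694/76819 83286/76819 488412/76819]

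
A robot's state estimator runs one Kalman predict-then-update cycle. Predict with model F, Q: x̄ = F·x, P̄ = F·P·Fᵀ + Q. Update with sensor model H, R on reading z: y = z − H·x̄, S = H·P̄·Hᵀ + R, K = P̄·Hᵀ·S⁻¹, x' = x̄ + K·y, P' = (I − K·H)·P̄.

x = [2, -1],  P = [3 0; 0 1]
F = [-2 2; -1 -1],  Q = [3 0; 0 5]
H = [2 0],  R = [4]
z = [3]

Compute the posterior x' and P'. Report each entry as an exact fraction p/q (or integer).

x̄ = F·x = [-6, -1]
P̄ = F·P·Fᵀ + Q = [19 4; 4 9]
y = z − H·x̄ = [15]
S = H·P̄·Hᵀ + R = [80]
K = P̄·Hᵀ·S⁻¹ = [19/40; 1/10]
x' = x̄ + K·y = [9/8, 1/2]
P' = (I − K·H)·P̄ = [19/20 1/5; 1/5 41/5]

x' = [9/8, 1/2]
P' = [19/20 1/5; 1/5 41/5]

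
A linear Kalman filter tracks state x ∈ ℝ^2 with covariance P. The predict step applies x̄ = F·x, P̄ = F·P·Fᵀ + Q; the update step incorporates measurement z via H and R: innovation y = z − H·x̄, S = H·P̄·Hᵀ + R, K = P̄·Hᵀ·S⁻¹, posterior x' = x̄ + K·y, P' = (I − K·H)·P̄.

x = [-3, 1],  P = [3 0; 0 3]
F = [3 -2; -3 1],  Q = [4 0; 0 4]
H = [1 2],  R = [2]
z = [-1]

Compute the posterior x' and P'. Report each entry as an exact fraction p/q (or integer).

x' = [-309/49, 20/7]
P' = [1578/49 -116/7; -116/7 9]

x̄ = F·x = [-11, 10]
P̄ = F·P·Fᵀ + Q = [43 -33; -33 34]
y = z − H·x̄ = [-10]
S = H·P̄·Hᵀ + R = [49]
K = P̄·Hᵀ·S⁻¹ = [-23/49; 5/7]
x' = x̄ + K·y = [-309/49, 20/7]
P' = (I − K·H)·P̄ = [1578/49 -116/7; -116/7 9]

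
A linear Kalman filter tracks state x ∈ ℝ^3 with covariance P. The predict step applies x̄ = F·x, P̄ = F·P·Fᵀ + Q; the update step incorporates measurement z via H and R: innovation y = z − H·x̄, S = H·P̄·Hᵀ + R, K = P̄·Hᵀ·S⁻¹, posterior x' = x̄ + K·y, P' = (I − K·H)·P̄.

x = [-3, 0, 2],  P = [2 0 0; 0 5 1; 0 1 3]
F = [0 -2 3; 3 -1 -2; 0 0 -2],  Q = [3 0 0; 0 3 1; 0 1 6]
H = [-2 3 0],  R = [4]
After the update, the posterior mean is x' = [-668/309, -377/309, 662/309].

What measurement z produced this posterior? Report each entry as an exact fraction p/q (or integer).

z = [1]

x̄ = F·x = [6, -13, -4]
P̄ = F·P·Fᵀ + Q = [38 -7 -14; -7 42 15; -14 15 18]
S = H·P̄·Hᵀ + R = [618]
K = P̄·Hᵀ·S⁻¹ = [-97/618; 70/309; 73/618]
x' − x̄ = [-2522/309, 3640/309, 1898/309] = K·y
y = (KᵀK)⁻¹·Kᵀ·(x' − x̄) = [52]
z = y + H·x̄ = [52] + [-51] = [1]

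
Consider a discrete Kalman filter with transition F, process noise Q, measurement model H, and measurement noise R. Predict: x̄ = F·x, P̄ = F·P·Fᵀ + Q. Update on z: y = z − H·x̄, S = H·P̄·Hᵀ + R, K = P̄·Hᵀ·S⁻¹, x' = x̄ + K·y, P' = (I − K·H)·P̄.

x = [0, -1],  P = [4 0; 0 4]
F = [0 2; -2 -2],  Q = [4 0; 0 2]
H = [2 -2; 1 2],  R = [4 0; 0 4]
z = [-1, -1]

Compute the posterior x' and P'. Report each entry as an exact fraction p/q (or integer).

x' = [-103/152, -153/1064]
P' = [31/38 7/38; 7/38 141/266]

x̄ = F·x = [-2, 2]
P̄ = F·P·Fᵀ + Q = [20 -16; -16 34]
y = z − H·x̄ = [7, -3]
S = H·P̄·Hᵀ + R = [348 -128; -128 96]
K = P̄·Hᵀ·S⁻¹ = [6/19 45/152; -23/133 331/1064]
x' = x̄ + K·y = [-103/152, -153/1064]
P' = (I − K·H)·P̄ = [31/38 7/38; 7/38 141/266]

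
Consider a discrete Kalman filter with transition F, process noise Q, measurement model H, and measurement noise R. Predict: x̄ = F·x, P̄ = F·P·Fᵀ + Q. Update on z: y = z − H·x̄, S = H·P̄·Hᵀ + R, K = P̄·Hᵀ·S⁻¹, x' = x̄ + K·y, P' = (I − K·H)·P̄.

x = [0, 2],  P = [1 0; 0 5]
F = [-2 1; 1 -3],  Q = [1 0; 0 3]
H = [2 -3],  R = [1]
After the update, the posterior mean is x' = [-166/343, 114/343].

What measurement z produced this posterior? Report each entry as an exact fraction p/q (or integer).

z = [-2]

x̄ = F·x = [2, -6]
P̄ = F·P·Fᵀ + Q = [10 -17; -17 49]
S = H·P̄·Hᵀ + R = [686]
K = P̄·Hᵀ·S⁻¹ = [71/686; -181/686]
x' − x̄ = [-852/343, 2172/343] = K·y
y = (KᵀK)⁻¹·Kᵀ·(x' − x̄) = [-24]
z = y + H·x̄ = [-24] + [22] = [-2]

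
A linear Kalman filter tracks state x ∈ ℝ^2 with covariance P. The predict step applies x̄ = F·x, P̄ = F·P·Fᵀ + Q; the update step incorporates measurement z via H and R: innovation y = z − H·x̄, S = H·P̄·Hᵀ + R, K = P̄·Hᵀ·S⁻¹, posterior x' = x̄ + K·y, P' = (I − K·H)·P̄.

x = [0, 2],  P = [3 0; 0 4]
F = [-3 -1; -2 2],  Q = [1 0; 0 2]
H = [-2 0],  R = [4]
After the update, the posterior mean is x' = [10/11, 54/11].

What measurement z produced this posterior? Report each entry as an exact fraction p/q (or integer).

z = [-2]

x̄ = F·x = [-2, 4]
P̄ = F·P·Fᵀ + Q = [32 10; 10 30]
S = H·P̄·Hᵀ + R = [132]
K = P̄·Hᵀ·S⁻¹ = [-16/33; -5/33]
x' − x̄ = [32/11, 10/11] = K·y
y = (KᵀK)⁻¹·Kᵀ·(x' − x̄) = [-6]
z = y + H·x̄ = [-6] + [4] = [-2]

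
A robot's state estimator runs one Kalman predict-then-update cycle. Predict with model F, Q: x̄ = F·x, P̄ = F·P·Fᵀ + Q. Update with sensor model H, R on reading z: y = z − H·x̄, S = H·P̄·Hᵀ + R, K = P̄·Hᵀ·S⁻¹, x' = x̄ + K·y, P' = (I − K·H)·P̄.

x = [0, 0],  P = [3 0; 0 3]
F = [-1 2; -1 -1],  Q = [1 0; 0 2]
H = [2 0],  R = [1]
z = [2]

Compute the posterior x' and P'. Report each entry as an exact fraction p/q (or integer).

x' = [64/65, -12/65]
P' = [16/65 -3/65; -3/65 484/65]

x̄ = F·x = [0, 0]
P̄ = F·P·Fᵀ + Q = [16 -3; -3 8]
y = z − H·x̄ = [2]
S = H·P̄·Hᵀ + R = [65]
K = P̄·Hᵀ·S⁻¹ = [32/65; -6/65]
x' = x̄ + K·y = [64/65, -12/65]
P' = (I − K·H)·P̄ = [16/65 -3/65; -3/65 484/65]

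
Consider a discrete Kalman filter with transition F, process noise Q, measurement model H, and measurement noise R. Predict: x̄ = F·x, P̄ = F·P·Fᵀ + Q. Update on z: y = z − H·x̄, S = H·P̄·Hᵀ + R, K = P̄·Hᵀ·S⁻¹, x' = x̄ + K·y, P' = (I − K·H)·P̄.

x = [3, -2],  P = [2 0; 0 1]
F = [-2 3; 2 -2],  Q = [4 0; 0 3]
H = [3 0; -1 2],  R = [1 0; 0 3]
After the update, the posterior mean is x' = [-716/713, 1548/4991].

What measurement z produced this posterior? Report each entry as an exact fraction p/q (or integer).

z = [-3, 1]

x̄ = F·x = [-12, 10]
P̄ = F·P·Fᵀ + Q = [21 -14; -14 15]
S = H·P̄·Hᵀ + R = [190 -147; -147 140]
K = P̄·Hᵀ·S⁻¹ = [231/713 -7/713; 84/713 2186/4991]
x' − x̄ = [7840/713, -48362/4991] = K·y
y = (KᵀK)⁻¹·Kᵀ·(x' − x̄) = [33, -31]
z = y + H·x̄ = [33, -31] + [-36, 32] = [-3, 1]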